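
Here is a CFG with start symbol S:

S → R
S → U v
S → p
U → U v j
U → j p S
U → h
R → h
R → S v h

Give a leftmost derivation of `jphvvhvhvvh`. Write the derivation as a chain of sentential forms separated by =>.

S => R   [S → R]
R => Svh   [R → S v h]
Svh => Uvvh   [S → U v]
Uvvh => jpSvvh   [U → j p S]
jpSvvh => jpRvvh   [S → R]
jpRvvh => jpSvhvvh   [R → S v h]
jpSvhvvh => jpRvhvvh   [S → R]
jpRvhvvh => jpSvhvhvvh   [R → S v h]
jpSvhvhvvh => jpUvvhvhvvh   [S → U v]
jpUvvhvhvvh => jphvvhvhvvh   [U → h]

S => R => Svh => Uvvh => jpSvvh => jpRvvh => jpSvhvvh => jpRvhvvh => jpSvhvhvvh => jpUvvhvhvvh => jphvvhvhvvh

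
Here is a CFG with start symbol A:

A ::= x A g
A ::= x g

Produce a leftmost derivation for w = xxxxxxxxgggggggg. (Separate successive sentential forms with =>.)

A => xAg => xxAgg => xxxAggg => xxxxAgggg => xxxxxAggggg => xxxxxxAgggggg => xxxxxxxAggggggg => xxxxxxxxgggggggg

A => xAg   [A ::= x A g]
xAg => xxAgg   [A ::= x A g]
xxAgg => xxxAggg   [A ::= x A g]
xxxAggg => xxxxAgggg   [A ::= x A g]
xxxxAgggg => xxxxxAggggg   [A ::= x A g]
xxxxxAggggg => xxxxxxAgggggg   [A ::= x A g]
xxxxxxAgggggg => xxxxxxxAggggggg   [A ::= x A g]
xxxxxxxAggggggg => xxxxxxxxgggggggg   [A ::= x g]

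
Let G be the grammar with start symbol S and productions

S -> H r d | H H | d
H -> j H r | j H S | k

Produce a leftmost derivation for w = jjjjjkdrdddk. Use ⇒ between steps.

S⇒HH⇒jHSH⇒jjHSSH⇒jjjHSSSH⇒jjjjHrSSSH⇒jjjjjHSrSSSH⇒jjjjjkSrSSSH⇒jjjjjkdrSSSH⇒jjjjjkdrdSSH⇒jjjjjkdrddSH⇒jjjjjkdrdddH⇒jjjjjkdrdddk

S ⇒ HH   [S -> H H]
HH ⇒ jHSH   [H -> j H S]
jHSH ⇒ jjHSSH   [H -> j H S]
jjHSSH ⇒ jjjHSSSH   [H -> j H S]
jjjHSSSH ⇒ jjjjHrSSSH   [H -> j H r]
jjjjHrSSSH ⇒ jjjjjHSrSSSH   [H -> j H S]
jjjjjHSrSSSH ⇒ jjjjjkSrSSSH   [H -> k]
jjjjjkSrSSSH ⇒ jjjjjkdrSSSH   [S -> d]
jjjjjkdrSSSH ⇒ jjjjjkdrdSSH   [S -> d]
jjjjjkdrdSSH ⇒ jjjjjkdrddSH   [S -> d]
jjjjjkdrddSH ⇒ jjjjjkdrdddH   [S -> d]
jjjjjkdrdddH ⇒ jjjjjkdrdddk   [H -> k]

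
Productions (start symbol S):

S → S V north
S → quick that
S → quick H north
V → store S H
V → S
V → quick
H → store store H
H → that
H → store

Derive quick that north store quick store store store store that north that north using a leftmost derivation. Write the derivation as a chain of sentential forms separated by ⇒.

S ⇒ S V north ⇒ quick H north V north ⇒ quick that north V north ⇒ quick that north store S H north ⇒ quick that north store quick H north H north ⇒ quick that north store quick store store H north H north ⇒ quick that north store quick store store store store H north H north ⇒ quick that north store quick store store store store that north H north ⇒ quick that north store quick store store store store that north that north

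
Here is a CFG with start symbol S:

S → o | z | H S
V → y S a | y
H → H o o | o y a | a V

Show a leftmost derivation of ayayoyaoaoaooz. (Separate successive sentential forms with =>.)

S=>HS=>HooS=>aVooS=>aySaooS=>ayHSaooS=>ayaVSaooS=>ayaySaSaooS=>ayayHSaSaooS=>ayayoyaSaSaooS=>ayayoyaoaSaooS=>ayayoyaoaoaooS=>ayayoyaoaoaooz

S => HS   [S → H S]
HS => HooS   [H → H o o]
HooS => aVooS   [H → a V]
aVooS => aySaooS   [V → y S a]
aySaooS => ayHSaooS   [S → H S]
ayHSaooS => ayaVSaooS   [H → a V]
ayaVSaooS => ayaySaSaooS   [V → y S a]
ayaySaSaooS => ayayHSaSaooS   [S → H S]
ayayHSaSaooS => ayayoyaSaSaooS   [H → o y a]
ayayoyaSaSaooS => ayayoyaoaSaooS   [S → o]
ayayoyaoaSaooS => ayayoyaoaoaooS   [S → o]
ayayoyaoaoaooS => ayayoyaoaoaooz   [S → z]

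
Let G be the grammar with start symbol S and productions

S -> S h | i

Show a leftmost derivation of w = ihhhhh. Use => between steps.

S => Sh => Shh => Shhh => Shhhh => Shhhhh => ihhhhh

S => Sh   [S -> S h]
Sh => Shh   [S -> S h]
Shh => Shhh   [S -> S h]
Shhh => Shhhh   [S -> S h]
Shhhh => Shhhhh   [S -> S h]
Shhhhh => ihhhhh   [S -> i]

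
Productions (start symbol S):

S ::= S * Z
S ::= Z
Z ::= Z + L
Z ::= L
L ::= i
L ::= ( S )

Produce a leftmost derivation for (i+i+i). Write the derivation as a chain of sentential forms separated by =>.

S => Z => L => (S) => (Z) => (Z+L) => (Z+L+L) => (L+L+L) => (i+L+L) => (i+i+L) => (i+i+i)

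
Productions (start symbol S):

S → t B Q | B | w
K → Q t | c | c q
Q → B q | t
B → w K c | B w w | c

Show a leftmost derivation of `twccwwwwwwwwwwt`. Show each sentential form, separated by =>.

S => tBQ => tBwwQ => tBwwwwQ => tBwwwwwwQ => tBwwwwwwwwQ => tBwwwwwwwwwwQ => twKcwwwwwwwwwwQ => twccwwwwwwwwwwQ => twccwwwwwwwwwwt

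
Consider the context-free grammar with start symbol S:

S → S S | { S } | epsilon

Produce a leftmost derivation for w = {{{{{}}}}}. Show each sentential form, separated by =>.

S => SS => {S}S => {SS}S => {SSS}S => {{S}SS}S => {{{S}}SS}S => {{{SS}}SS}S => {{{{S}S}}SS}S => {{{{{S}}S}}SS}S => {{{{{}}S}}SS}S => {{{{{}}}}SS}S => {{{{{}}}}S}S => {{{{{}}}}}S => {{{{{}}}}}

S => SS   [S → S S]
SS => {S}S   [S → { S }]
{S}S => {SS}S   [S → S S]
{SS}S => {SSS}S   [S → S S]
{SSS}S => {{S}SS}S   [S → { S }]
{{S}SS}S => {{{S}}SS}S   [S → { S }]
{{{S}}SS}S => {{{SS}}SS}S   [S → S S]
{{{SS}}SS}S => {{{{S}S}}SS}S   [S → { S }]
{{{{S}S}}SS}S => {{{{{S}}S}}SS}S   [S → { S }]
{{{{{S}}S}}SS}S => {{{{{}}S}}SS}S   [S → epsilon]
{{{{{}}S}}SS}S => {{{{{}}}}SS}S   [S → epsilon]
{{{{{}}}}SS}S => {{{{{}}}}S}S   [S → epsilon]
{{{{{}}}}S}S => {{{{{}}}}}S   [S → epsilon]
{{{{{}}}}}S => {{{{{}}}}}   [S → epsilon]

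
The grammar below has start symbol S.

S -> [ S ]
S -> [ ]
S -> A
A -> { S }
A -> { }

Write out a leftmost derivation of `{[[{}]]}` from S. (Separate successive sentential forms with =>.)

S => A => {S} => {[S]} => {[[S]]} => {[[A]]} => {[[{}]]}

S => A   [S -> A]
A => {S}   [A -> { S }]
{S} => {[S]}   [S -> [ S ]]
{[S]} => {[[S]]}   [S -> [ S ]]
{[[S]]} => {[[A]]}   [S -> A]
{[[A]]} => {[[{}]]}   [A -> { }]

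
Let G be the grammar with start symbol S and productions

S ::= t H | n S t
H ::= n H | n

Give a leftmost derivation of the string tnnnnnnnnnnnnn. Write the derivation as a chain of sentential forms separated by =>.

S => tH => tnH => tnnH => tnnnH => tnnnnH => tnnnnnH => tnnnnnnH => tnnnnnnnH => tnnnnnnnnH => tnnnnnnnnnH => tnnnnnnnnnnH => tnnnnnnnnnnnH => tnnnnnnnnnnnnH => tnnnnnnnnnnnnn

S => tH   [S ::= t H]
tH => tnH   [H ::= n H]
tnH => tnnH   [H ::= n H]
tnnH => tnnnH   [H ::= n H]
tnnnH => tnnnnH   [H ::= n H]
tnnnnH => tnnnnnH   [H ::= n H]
tnnnnnH => tnnnnnnH   [H ::= n H]
tnnnnnnH => tnnnnnnnH   [H ::= n H]
tnnnnnnnH => tnnnnnnnnH   [H ::= n H]
tnnnnnnnnH => tnnnnnnnnnH   [H ::= n H]
tnnnnnnnnnH => tnnnnnnnnnnH   [H ::= n H]
tnnnnnnnnnnH => tnnnnnnnnnnnH   [H ::= n H]
tnnnnnnnnnnnH => tnnnnnnnnnnnnH   [H ::= n H]
tnnnnnnnnnnnnH => tnnnnnnnnnnnnn   [H ::= n]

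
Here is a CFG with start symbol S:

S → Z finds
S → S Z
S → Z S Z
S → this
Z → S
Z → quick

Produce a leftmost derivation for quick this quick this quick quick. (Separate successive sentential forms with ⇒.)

S ⇒ Z S Z ⇒ quick S Z ⇒ quick this Z ⇒ quick this S ⇒ quick this S Z ⇒ quick this Z S Z Z ⇒ quick this quick S Z Z ⇒ quick this quick this Z Z ⇒ quick this quick this quick Z ⇒ quick this quick this quick quick

S ⇒ Z S Z   [S → Z S Z]
Z S Z ⇒ quick S Z   [Z → quick]
quick S Z ⇒ quick this Z   [S → this]
quick this Z ⇒ quick this S   [Z → S]
quick this S ⇒ quick this S Z   [S → S Z]
quick this S Z ⇒ quick this Z S Z Z   [S → Z S Z]
quick this Z S Z Z ⇒ quick this quick S Z Z   [Z → quick]
quick this quick S Z Z ⇒ quick this quick this Z Z   [S → this]
quick this quick this Z Z ⇒ quick this quick this quick Z   [Z → quick]
quick this quick this quick Z ⇒ quick this quick this quick quick   [Z → quick]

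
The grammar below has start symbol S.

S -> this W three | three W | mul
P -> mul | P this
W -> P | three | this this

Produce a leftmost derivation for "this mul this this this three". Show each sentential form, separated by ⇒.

S ⇒ this W three ⇒ this P three ⇒ this P this three ⇒ this P this this three ⇒ this P this this this three ⇒ this mul this this this three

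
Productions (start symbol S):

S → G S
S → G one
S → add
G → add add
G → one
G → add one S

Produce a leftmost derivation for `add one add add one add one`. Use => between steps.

S => G S   [S → G S]
G S => add one S S   [G → add one S]
add one S S => add one add S   [S → add]
add one add S => add one add G one   [S → G one]
add one add G one => add one add add one S one   [G → add one S]
add one add add one S one => add one add add one add one   [S → add]

S => G S => add one S S => add one add S => add one add G one => add one add add one S one => add one add add one add one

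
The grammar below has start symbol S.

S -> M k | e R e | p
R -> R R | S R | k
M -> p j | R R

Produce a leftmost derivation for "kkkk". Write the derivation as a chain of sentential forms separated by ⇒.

S ⇒ Mk   [S -> M k]
Mk ⇒ RRk   [M -> R R]
RRk ⇒ RRRk   [R -> R R]
RRRk ⇒ kRRk   [R -> k]
kRRk ⇒ kkRk   [R -> k]
kkRk ⇒ kkkk   [R -> k]

S⇒Mk⇒RRk⇒RRRk⇒kRRk⇒kkRk⇒kkkk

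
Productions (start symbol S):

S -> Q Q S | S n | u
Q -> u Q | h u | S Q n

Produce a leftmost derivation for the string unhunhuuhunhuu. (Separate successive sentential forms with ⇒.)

S⇒QQS⇒SQnQS⇒QQSQnQS⇒SQnQSQnQS⇒SnQnQSQnQS⇒unQnQSQnQS⇒unhunQSQnQS⇒unhunhuSQnQS⇒unhunhuuQnQS⇒unhunhuuhunQS⇒unhunhuuhunhuS⇒unhunhuuhunhuu

S ⇒ QQS   [S -> Q Q S]
QQS ⇒ SQnQS   [Q -> S Q n]
SQnQS ⇒ QQSQnQS   [S -> Q Q S]
QQSQnQS ⇒ SQnQSQnQS   [Q -> S Q n]
SQnQSQnQS ⇒ SnQnQSQnQS   [S -> S n]
SnQnQSQnQS ⇒ unQnQSQnQS   [S -> u]
unQnQSQnQS ⇒ unhunQSQnQS   [Q -> h u]
unhunQSQnQS ⇒ unhunhuSQnQS   [Q -> h u]
unhunhuSQnQS ⇒ unhunhuuQnQS   [S -> u]
unhunhuuQnQS ⇒ unhunhuuhunQS   [Q -> h u]
unhunhuuhunQS ⇒ unhunhuuhunhuS   [Q -> h u]
unhunhuuhunhuS ⇒ unhunhuuhunhuu   [S -> u]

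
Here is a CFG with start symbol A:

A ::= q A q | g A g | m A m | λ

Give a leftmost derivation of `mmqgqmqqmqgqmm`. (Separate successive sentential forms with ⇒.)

A ⇒ mAm ⇒ mmAmm ⇒ mmqAqmm ⇒ mmqgAgqmm ⇒ mmqgqAqgqmm ⇒ mmqgqmAmqgqmm ⇒ mmqgqmqAqmqgqmm ⇒ mmqgqmqqmqgqmm

A ⇒ mAm   [A ::= m A m]
mAm ⇒ mmAmm   [A ::= m A m]
mmAmm ⇒ mmqAqmm   [A ::= q A q]
mmqAqmm ⇒ mmqgAgqmm   [A ::= g A g]
mmqgAgqmm ⇒ mmqgqAqgqmm   [A ::= q A q]
mmqgqAqgqmm ⇒ mmqgqmAmqgqmm   [A ::= m A m]
mmqgqmAmqgqmm ⇒ mmqgqmqAqmqgqmm   [A ::= q A q]
mmqgqmqAqmqgqmm ⇒ mmqgqmqqmqgqmm   [A ::= λ]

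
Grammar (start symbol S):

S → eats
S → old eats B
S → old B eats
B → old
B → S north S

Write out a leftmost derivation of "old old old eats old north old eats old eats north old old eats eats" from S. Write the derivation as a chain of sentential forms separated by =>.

S => old B eats => old S north S eats => old old B eats north S eats => old old S north S eats north S eats => old old old eats B north S eats north S eats => old old old eats old north S eats north S eats => old old old eats old north old eats B eats north S eats => old old old eats old north old eats old eats north S eats => old old old eats old north old eats old eats north old B eats eats => old old old eats old north old eats old eats north old old eats eats

S => old B eats   [S → old B eats]
old B eats => old S north S eats   [B → S north S]
old S north S eats => old old B eats north S eats   [S → old B eats]
old old B eats north S eats => old old S north S eats north S eats   [B → S north S]
old old S north S eats north S eats => old old old eats B north S eats north S eats   [S → old eats B]
old old old eats B north S eats north S eats => old old old eats old north S eats north S eats   [B → old]
old old old eats old north S eats north S eats => old old old eats old north old eats B eats north S eats   [S → old eats B]
old old old eats old north old eats B eats north S eats => old old old eats old north old eats old eats north S eats   [B → old]
old old old eats old north old eats old eats north S eats => old old old eats old north old eats old eats north old B eats eats   [S → old B eats]
old old old eats old north old eats old eats north old B eats eats => old old old eats old north old eats old eats north old old eats eats   [B → old]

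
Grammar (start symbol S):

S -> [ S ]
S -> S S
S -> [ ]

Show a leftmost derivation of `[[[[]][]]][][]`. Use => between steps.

S => SS   [S -> S S]
SS => SSS   [S -> S S]
SSS => [S]SS   [S -> [ S ]]
[S]SS => [[S]]SS   [S -> [ S ]]
[[S]]SS => [[SS]]SS   [S -> S S]
[[SS]]SS => [[[S]S]]SS   [S -> [ S ]]
[[[S]S]]SS => [[[[]]S]]SS   [S -> [ ]]
[[[[]]S]]SS => [[[[]][]]]SS   [S -> [ ]]
[[[[]][]]]SS => [[[[]][]]][]S   [S -> [ ]]
[[[[]][]]][]S => [[[[]][]]][][]   [S -> [ ]]

S => SS => SSS => [S]SS => [[S]]SS => [[SS]]SS => [[[S]S]]SS => [[[[]]S]]SS => [[[[]][]]]SS => [[[[]][]]][]S => [[[[]][]]][][]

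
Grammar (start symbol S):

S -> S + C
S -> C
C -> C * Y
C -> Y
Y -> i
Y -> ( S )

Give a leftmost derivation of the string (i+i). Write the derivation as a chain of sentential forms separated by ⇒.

S ⇒ C ⇒ Y ⇒ (S) ⇒ (S+C) ⇒ (C+C) ⇒ (Y+C) ⇒ (i+C) ⇒ (i+Y) ⇒ (i+i)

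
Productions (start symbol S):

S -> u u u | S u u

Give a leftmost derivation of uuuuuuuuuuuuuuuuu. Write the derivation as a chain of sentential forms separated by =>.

S => Suu   [S -> S u u]
Suu => Suuuu   [S -> S u u]
Suuuu => Suuuuuu   [S -> S u u]
Suuuuuu => Suuuuuuuu   [S -> S u u]
Suuuuuuuu => Suuuuuuuuuu   [S -> S u u]
Suuuuuuuuuu => Suuuuuuuuuuuu   [S -> S u u]
Suuuuuuuuuuuu => Suuuuuuuuuuuuuu   [S -> S u u]
Suuuuuuuuuuuuuu => uuuuuuuuuuuuuuuuu   [S -> u u u]

S => Suu => Suuuu => Suuuuuu => Suuuuuuuu => Suuuuuuuuuu => Suuuuuuuuuuuu => Suuuuuuuuuuuuuu => uuuuuuuuuuuuuuuuu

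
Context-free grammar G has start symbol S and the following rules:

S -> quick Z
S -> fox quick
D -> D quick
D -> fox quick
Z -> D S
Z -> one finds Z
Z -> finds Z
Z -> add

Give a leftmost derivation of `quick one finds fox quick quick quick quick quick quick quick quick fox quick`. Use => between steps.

S => quick Z => quick one finds Z => quick one finds D S => quick one finds D quick S => quick one finds D quick quick S => quick one finds D quick quick quick S => quick one finds D quick quick quick quick S => quick one finds D quick quick quick quick quick S => quick one finds D quick quick quick quick quick quick S => quick one finds D quick quick quick quick quick quick quick S => quick one finds fox quick quick quick quick quick quick quick quick S => quick one finds fox quick quick quick quick quick quick quick quick fox quick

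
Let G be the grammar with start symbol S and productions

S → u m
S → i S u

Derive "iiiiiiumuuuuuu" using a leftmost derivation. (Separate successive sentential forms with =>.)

S => iSu   [S → i S u]
iSu => iiSuu   [S → i S u]
iiSuu => iiiSuuu   [S → i S u]
iiiSuuu => iiiiSuuuu   [S → i S u]
iiiiSuuuu => iiiiiSuuuuu   [S → i S u]
iiiiiSuuuuu => iiiiiiSuuuuuu   [S → i S u]
iiiiiiSuuuuuu => iiiiiiumuuuuuu   [S → u m]

S => iSu => iiSuu => iiiSuuu => iiiiSuuuu => iiiiiSuuuuu => iiiiiiSuuuuuu => iiiiiiumuuuuuu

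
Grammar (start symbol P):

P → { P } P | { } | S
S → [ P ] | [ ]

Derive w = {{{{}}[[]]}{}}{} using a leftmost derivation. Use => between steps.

P => {P}P => {{P}P}P => {{{P}P}P}P => {{{{}}P}P}P => {{{{}}S}P}P => {{{{}}[P]}P}P => {{{{}}[S]}P}P => {{{{}}[[]]}P}P => {{{{}}[[]]}{}}P => {{{{}}[[]]}{}}{}

P => {P}P   [P → { P } P]
{P}P => {{P}P}P   [P → { P } P]
{{P}P}P => {{{P}P}P}P   [P → { P } P]
{{{P}P}P}P => {{{{}}P}P}P   [P → { }]
{{{{}}P}P}P => {{{{}}S}P}P   [P → S]
{{{{}}S}P}P => {{{{}}[P]}P}P   [S → [ P ]]
{{{{}}[P]}P}P => {{{{}}[S]}P}P   [P → S]
{{{{}}[S]}P}P => {{{{}}[[]]}P}P   [S → [ ]]
{{{{}}[[]]}P}P => {{{{}}[[]]}{}}P   [P → { }]
{{{{}}[[]]}{}}P => {{{{}}[[]]}{}}{}   [P → { }]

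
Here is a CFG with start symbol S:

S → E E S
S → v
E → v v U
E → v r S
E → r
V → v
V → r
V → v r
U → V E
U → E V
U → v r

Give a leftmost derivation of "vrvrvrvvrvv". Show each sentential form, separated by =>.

S=>EES=>vrSES=>vrEESES=>vrvrSESES=>vrvrvESES=>vrvrvrSES=>vrvrvrvES=>vrvrvrvvrSS=>vrvrvrvvrvS=>vrvrvrvvrvv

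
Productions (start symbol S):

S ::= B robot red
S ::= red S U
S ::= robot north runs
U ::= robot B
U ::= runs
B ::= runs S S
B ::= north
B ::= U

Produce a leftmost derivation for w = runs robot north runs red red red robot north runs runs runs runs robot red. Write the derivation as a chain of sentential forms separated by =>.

S => B robot red   [S ::= B robot red]
B robot red => runs S S robot red   [B ::= runs S S]
runs S S robot red => runs robot north runs S robot red   [S ::= robot north runs]
runs robot north runs S robot red => runs robot north runs red S U robot red   [S ::= red S U]
runs robot north runs red S U robot red => runs robot north runs red red S U U robot red   [S ::= red S U]
runs robot north runs red red S U U robot red => runs robot north runs red red red S U U U robot red   [S ::= red S U]
runs robot north runs red red red S U U U robot red => runs robot north runs red red red robot north runs U U U robot red   [S ::= robot north runs]
runs robot north runs red red red robot north runs U U U robot red => runs robot north runs red red red robot north runs runs U U robot red   [U ::= runs]
runs robot north runs red red red robot north runs runs U U robot red => runs robot north runs red red red robot north runs runs runs U robot red   [U ::= runs]
runs robot north runs red red red robot north runs runs runs U robot red => runs robot north runs red red red robot north runs runs runs runs robot red   [U ::= runs]

S => B robot red => runs S S robot red => runs robot north runs S robot red => runs robot north runs red S U robot red => runs robot north runs red red S U U robot red => runs robot north runs red red red S U U U robot red => runs robot north runs red red red robot north runs U U U robot red => runs robot north runs red red red robot north runs runs U U robot red => runs robot north runs red red red robot north runs runs runs U robot red => runs robot north runs red red red robot north runs runs runs runs robot red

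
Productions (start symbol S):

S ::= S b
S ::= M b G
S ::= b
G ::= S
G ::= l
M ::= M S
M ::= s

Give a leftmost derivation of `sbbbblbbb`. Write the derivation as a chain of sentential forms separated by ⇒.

S⇒Sb⇒Sbb⇒Sbbb⇒MbGbbb⇒MSbGbbb⇒MSSbGbbb⇒MSSSbGbbb⇒sSSSbGbbb⇒sbSSbGbbb⇒sbbSbGbbb⇒sbbbbGbbb⇒sbbbblbbb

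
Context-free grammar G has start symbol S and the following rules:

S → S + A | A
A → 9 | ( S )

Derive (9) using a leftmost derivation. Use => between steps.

S=>A=>(S)=>(A)=>(9)

S => A   [S → A]
A => (S)   [A → ( S )]
(S) => (A)   [S → A]
(A) => (9)   [A → 9]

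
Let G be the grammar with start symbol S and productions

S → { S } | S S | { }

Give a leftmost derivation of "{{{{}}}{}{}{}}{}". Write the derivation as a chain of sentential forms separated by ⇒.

S ⇒ SS ⇒ {S}S ⇒ {SS}S ⇒ {SSS}S ⇒ {SSSS}S ⇒ {{S}SSS}S ⇒ {{{S}}SSS}S ⇒ {{{{}}}SSS}S ⇒ {{{{}}}{}SS}S ⇒ {{{{}}}{}{}S}S ⇒ {{{{}}}{}{}{}}S ⇒ {{{{}}}{}{}{}}{}

S ⇒ SS   [S → S S]
SS ⇒ {S}S   [S → { S }]
{S}S ⇒ {SS}S   [S → S S]
{SS}S ⇒ {SSS}S   [S → S S]
{SSS}S ⇒ {SSSS}S   [S → S S]
{SSSS}S ⇒ {{S}SSS}S   [S → { S }]
{{S}SSS}S ⇒ {{{S}}SSS}S   [S → { S }]
{{{S}}SSS}S ⇒ {{{{}}}SSS}S   [S → { }]
{{{{}}}SSS}S ⇒ {{{{}}}{}SS}S   [S → { }]
{{{{}}}{}SS}S ⇒ {{{{}}}{}{}S}S   [S → { }]
{{{{}}}{}{}S}S ⇒ {{{{}}}{}{}{}}S   [S → { }]
{{{{}}}{}{}{}}S ⇒ {{{{}}}{}{}{}}{}   [S → { }]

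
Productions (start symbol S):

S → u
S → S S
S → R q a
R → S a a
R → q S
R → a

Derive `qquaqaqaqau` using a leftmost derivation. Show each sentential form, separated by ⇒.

S ⇒ SS ⇒ RqaS ⇒ qSqaS ⇒ qRqaqaS ⇒ qqSqaqaS ⇒ qqSSqaqaS ⇒ qquSqaqaS ⇒ qquRqaqaqaS ⇒ qquaqaqaqaS ⇒ qquaqaqaqau

S ⇒ SS   [S → S S]
SS ⇒ RqaS   [S → R q a]
RqaS ⇒ qSqaS   [R → q S]
qSqaS ⇒ qRqaqaS   [S → R q a]
qRqaqaS ⇒ qqSqaqaS   [R → q S]
qqSqaqaS ⇒ qqSSqaqaS   [S → S S]
qqSSqaqaS ⇒ qquSqaqaS   [S → u]
qquSqaqaS ⇒ qquRqaqaqaS   [S → R q a]
qquRqaqaqaS ⇒ qquaqaqaqaS   [R → a]
qquaqaqaqaS ⇒ qquaqaqaqau   [S → u]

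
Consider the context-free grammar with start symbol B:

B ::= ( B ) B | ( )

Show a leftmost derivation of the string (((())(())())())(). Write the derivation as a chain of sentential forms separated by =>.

B => (B)B   [B ::= ( B ) B]
(B)B => ((B)B)B   [B ::= ( B ) B]
((B)B)B => (((B)B)B)B   [B ::= ( B ) B]
(((B)B)B)B => (((())B)B)B   [B ::= ( )]
(((())B)B)B => (((())(B)B)B)B   [B ::= ( B ) B]
(((())(B)B)B)B => (((())(())B)B)B   [B ::= ( )]
(((())(())B)B)B => (((())(())())B)B   [B ::= ( )]
(((())(())())B)B => (((())(())())())B   [B ::= ( )]
(((())(())())())B => (((())(())())())()   [B ::= ( )]

B=>(B)B=>((B)B)B=>(((B)B)B)B=>(((())B)B)B=>(((())(B)B)B)B=>(((())(())B)B)B=>(((())(())())B)B=>(((())(())())())B=>(((())(())())())()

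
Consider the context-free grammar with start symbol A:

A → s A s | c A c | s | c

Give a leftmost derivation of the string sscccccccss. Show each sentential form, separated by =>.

A => sAs   [A → s A s]
sAs => ssAss   [A → s A s]
ssAss => sscAcss   [A → c A c]
sscAcss => ssccAccss   [A → c A c]
ssccAccss => sscccAcccss   [A → c A c]
sscccAcccss => sscccccccss   [A → c]

A => sAs => ssAss => sscAcss => ssccAccss => sscccAcccss => sscccccccss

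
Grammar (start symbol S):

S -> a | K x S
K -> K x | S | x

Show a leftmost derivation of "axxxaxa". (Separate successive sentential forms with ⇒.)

S ⇒ KxS   [S -> K x S]
KxS ⇒ SxS   [K -> S]
SxS ⇒ KxSxS   [S -> K x S]
KxSxS ⇒ KxxSxS   [K -> K x]
KxxSxS ⇒ KxxxSxS   [K -> K x]
KxxxSxS ⇒ SxxxSxS   [K -> S]
SxxxSxS ⇒ axxxSxS   [S -> a]
axxxSxS ⇒ axxxaxS   [S -> a]
axxxaxS ⇒ axxxaxa   [S -> a]

S ⇒ KxS ⇒ SxS ⇒ KxSxS ⇒ KxxSxS ⇒ KxxxSxS ⇒ SxxxSxS ⇒ axxxSxS ⇒ axxxaxS ⇒ axxxaxa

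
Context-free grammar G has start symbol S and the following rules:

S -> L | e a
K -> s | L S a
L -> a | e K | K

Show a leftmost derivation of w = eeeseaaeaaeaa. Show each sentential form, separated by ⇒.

S ⇒ L   [S -> L]
L ⇒ K   [L -> K]
K ⇒ LSa   [K -> L S a]
LSa ⇒ eKSa   [L -> e K]
eKSa ⇒ eLSaSa   [K -> L S a]
eLSaSa ⇒ eeKSaSa   [L -> e K]
eeKSaSa ⇒ eeLSaSaSa   [K -> L S a]
eeLSaSaSa ⇒ eeeKSaSaSa   [L -> e K]
eeeKSaSaSa ⇒ eeesSaSaSa   [K -> s]
eeesSaSaSa ⇒ eeeseaaSaSa   [S -> e a]
eeeseaaSaSa ⇒ eeeseaaeaaSa   [S -> e a]
eeeseaaeaaSa ⇒ eeeseaaeaaeaa   [S -> e a]

S ⇒ L ⇒ K ⇒ LSa ⇒ eKSa ⇒ eLSaSa ⇒ eeKSaSa ⇒ eeLSaSaSa ⇒ eeeKSaSaSa ⇒ eeesSaSaSa ⇒ eeeseaaSaSa ⇒ eeeseaaeaaSa ⇒ eeeseaaeaaeaa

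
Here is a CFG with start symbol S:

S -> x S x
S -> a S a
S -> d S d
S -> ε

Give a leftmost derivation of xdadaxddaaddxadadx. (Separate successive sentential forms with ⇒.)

S ⇒ xSx ⇒ xdSdx ⇒ xdaSadx ⇒ xdadSdadx ⇒ xdadaSadadx ⇒ xdadaxSxadadx ⇒ xdadaxdSdxadadx ⇒ xdadaxddSddxadadx ⇒ xdadaxddaSaddxadadx ⇒ xdadaxddaaddxadadx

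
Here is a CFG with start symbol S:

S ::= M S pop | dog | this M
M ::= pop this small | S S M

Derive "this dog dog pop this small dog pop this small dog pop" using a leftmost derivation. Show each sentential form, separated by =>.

S => M S pop => S S M S pop => this M S M S pop => this S S M S M S pop => this dog S M S M S pop => this dog dog M S M S pop => this dog dog pop this small S M S pop => this dog dog pop this small dog M S pop => this dog dog pop this small dog pop this small S pop => this dog dog pop this small dog pop this small dog pop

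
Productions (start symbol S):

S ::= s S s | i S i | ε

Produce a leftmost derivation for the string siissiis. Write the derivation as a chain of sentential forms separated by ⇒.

S ⇒ sSs   [S ::= s S s]
sSs ⇒ siSis   [S ::= i S i]
siSis ⇒ siiSiis   [S ::= i S i]
siiSiis ⇒ siisSsiis   [S ::= s S s]
siisSsiis ⇒ siissiis   [S ::= ε]

S ⇒ sSs ⇒ siSis ⇒ siiSiis ⇒ siisSsiis ⇒ siissiis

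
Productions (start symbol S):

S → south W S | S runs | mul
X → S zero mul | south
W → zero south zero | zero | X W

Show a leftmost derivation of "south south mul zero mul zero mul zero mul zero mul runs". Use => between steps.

S => S runs => south W S runs => south X W S runs => south S zero mul W S runs => south south W S zero mul W S runs => south south X W S zero mul W S runs => south south S zero mul W S zero mul W S runs => south south mul zero mul W S zero mul W S runs => south south mul zero mul zero S zero mul W S runs => south south mul zero mul zero mul zero mul W S runs => south south mul zero mul zero mul zero mul zero S runs => south south mul zero mul zero mul zero mul zero mul runs

S => S runs   [S → S runs]
S runs => south W S runs   [S → south W S]
south W S runs => south X W S runs   [W → X W]
south X W S runs => south S zero mul W S runs   [X → S zero mul]
south S zero mul W S runs => south south W S zero mul W S runs   [S → south W S]
south south W S zero mul W S runs => south south X W S zero mul W S runs   [W → X W]
south south X W S zero mul W S runs => south south S zero mul W S zero mul W S runs   [X → S zero mul]
south south S zero mul W S zero mul W S runs => south south mul zero mul W S zero mul W S runs   [S → mul]
south south mul zero mul W S zero mul W S runs => south south mul zero mul zero S zero mul W S runs   [W → zero]
south south mul zero mul zero S zero mul W S runs => south south mul zero mul zero mul zero mul W S runs   [S → mul]
south south mul zero mul zero mul zero mul W S runs => south south mul zero mul zero mul zero mul zero S runs   [W → zero]
south south mul zero mul zero mul zero mul zero S runs => south south mul zero mul zero mul zero mul zero mul runs   [S → mul]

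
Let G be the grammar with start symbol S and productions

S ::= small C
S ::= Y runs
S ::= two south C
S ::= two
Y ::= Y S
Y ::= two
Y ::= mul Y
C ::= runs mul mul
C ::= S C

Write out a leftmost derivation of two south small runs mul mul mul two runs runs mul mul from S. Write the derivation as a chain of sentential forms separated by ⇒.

S ⇒ two south C   [S ::= two south C]
two south C ⇒ two south S C   [C ::= S C]
two south S C ⇒ two south small C C   [S ::= small C]
two south small C C ⇒ two south small runs mul mul C   [C ::= runs mul mul]
two south small runs mul mul C ⇒ two south small runs mul mul S C   [C ::= S C]
two south small runs mul mul S C ⇒ two south small runs mul mul Y runs C   [S ::= Y runs]
two south small runs mul mul Y runs C ⇒ two south small runs mul mul mul Y runs C   [Y ::= mul Y]
two south small runs mul mul mul Y runs C ⇒ two south small runs mul mul mul two runs C   [Y ::= two]
two south small runs mul mul mul two runs C ⇒ two south small runs mul mul mul two runs runs mul mul   [C ::= runs mul mul]

S ⇒ two south C ⇒ two south S C ⇒ two south small C C ⇒ two south small runs mul mul C ⇒ two south small runs mul mul S C ⇒ two south small runs mul mul Y runs C ⇒ two south small runs mul mul mul Y runs C ⇒ two south small runs mul mul mul two runs C ⇒ two south small runs mul mul mul two runs runs mul mul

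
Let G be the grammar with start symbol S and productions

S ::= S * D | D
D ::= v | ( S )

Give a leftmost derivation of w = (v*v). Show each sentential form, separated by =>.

S => D   [S ::= D]
D => (S)   [D ::= ( S )]
(S) => (S*D)   [S ::= S * D]
(S*D) => (D*D)   [S ::= D]
(D*D) => (v*D)   [D ::= v]
(v*D) => (v*v)   [D ::= v]

S => D => (S) => (S*D) => (D*D) => (v*D) => (v*v)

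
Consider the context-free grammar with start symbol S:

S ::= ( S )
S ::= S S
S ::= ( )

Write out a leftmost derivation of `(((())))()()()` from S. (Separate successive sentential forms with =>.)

S=>SS=>SSS=>SSSS=>(S)SSS=>((S))SSS=>(((S)))SSS=>(((())))SSS=>(((())))()SS=>(((())))()()S=>(((())))()()()

S => SS   [S ::= S S]
SS => SSS   [S ::= S S]
SSS => SSSS   [S ::= S S]
SSSS => (S)SSS   [S ::= ( S )]
(S)SSS => ((S))SSS   [S ::= ( S )]
((S))SSS => (((S)))SSS   [S ::= ( S )]
(((S)))SSS => (((())))SSS   [S ::= ( )]
(((())))SSS => (((())))()SS   [S ::= ( )]
(((())))()SS => (((())))()()S   [S ::= ( )]
(((())))()()S => (((())))()()()   [S ::= ( )]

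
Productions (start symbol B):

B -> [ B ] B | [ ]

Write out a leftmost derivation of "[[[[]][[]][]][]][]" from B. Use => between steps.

B => [B]B => [[B]B]B => [[[B]B]B]B => [[[[]]B]B]B => [[[[]][B]B]B]B => [[[[]][[]]B]B]B => [[[[]][[]][]]B]B => [[[[]][[]][]][]]B => [[[[]][[]][]][]][]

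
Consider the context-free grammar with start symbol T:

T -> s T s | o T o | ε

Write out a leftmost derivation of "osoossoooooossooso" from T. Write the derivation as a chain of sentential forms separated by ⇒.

T ⇒ oTo ⇒ osTso ⇒ osoToso ⇒ osooTooso ⇒ osoosTsooso ⇒ osoossTssooso ⇒ osoossoTossooso ⇒ osoossooToossooso ⇒ osoossoooTooossooso ⇒ osoossoooooossooso

T ⇒ oTo   [T -> o T o]
oTo ⇒ osTso   [T -> s T s]
osTso ⇒ osoToso   [T -> o T o]
osoToso ⇒ osooTooso   [T -> o T o]
osooTooso ⇒ osoosTsooso   [T -> s T s]
osoosTsooso ⇒ osoossTssooso   [T -> s T s]
osoossTssooso ⇒ osoossoTossooso   [T -> o T o]
osoossoTossooso ⇒ osoossooToossooso   [T -> o T o]
osoossooToossooso ⇒ osoossoooTooossooso   [T -> o T o]
osoossoooTooossooso ⇒ osoossoooooossooso   [T -> ε]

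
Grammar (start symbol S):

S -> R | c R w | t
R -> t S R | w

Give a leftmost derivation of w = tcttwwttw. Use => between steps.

S=>R=>tSR=>tcRwR=>tctSRwR=>tcttRwR=>tcttwwR=>tcttwwtSR=>tcttwwttR=>tcttwwttw

S => R   [S -> R]
R => tSR   [R -> t S R]
tSR => tcRwR   [S -> c R w]
tcRwR => tctSRwR   [R -> t S R]
tctSRwR => tcttRwR   [S -> t]
tcttRwR => tcttwwR   [R -> w]
tcttwwR => tcttwwtSR   [R -> t S R]
tcttwwtSR => tcttwwttR   [S -> t]
tcttwwttR => tcttwwttw   [R -> w]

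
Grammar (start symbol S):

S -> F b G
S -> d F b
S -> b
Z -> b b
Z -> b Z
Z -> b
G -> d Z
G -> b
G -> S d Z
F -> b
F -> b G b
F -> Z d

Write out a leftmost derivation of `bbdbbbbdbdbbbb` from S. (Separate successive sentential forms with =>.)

S => FbG => bGbbG => bSdZbbG => bFbGdZbbG => bbGbbGdZbbG => bbdZbbGdZbbG => bbdbbbGdZbbG => bbdbbbSdZdZbbG => bbdbbbbdZdZbbG => bbdbbbbdbdZbbG => bbdbbbbdbdbbbG => bbdbbbbdbdbbbb

S => FbG   [S -> F b G]
FbG => bGbbG   [F -> b G b]
bGbbG => bSdZbbG   [G -> S d Z]
bSdZbbG => bFbGdZbbG   [S -> F b G]
bFbGdZbbG => bbGbbGdZbbG   [F -> b G b]
bbGbbGdZbbG => bbdZbbGdZbbG   [G -> d Z]
bbdZbbGdZbbG => bbdbbbGdZbbG   [Z -> b]
bbdbbbGdZbbG => bbdbbbSdZdZbbG   [G -> S d Z]
bbdbbbSdZdZbbG => bbdbbbbdZdZbbG   [S -> b]
bbdbbbbdZdZbbG => bbdbbbbdbdZbbG   [Z -> b]
bbdbbbbdbdZbbG => bbdbbbbdbdbbbG   [Z -> b]
bbdbbbbdbdbbbG => bbdbbbbdbdbbbb   [G -> b]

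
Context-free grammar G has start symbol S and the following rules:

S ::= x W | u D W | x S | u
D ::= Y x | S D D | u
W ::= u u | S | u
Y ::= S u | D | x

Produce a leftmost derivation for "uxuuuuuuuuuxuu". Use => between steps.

S=>uDW=>uSDDW=>uxWDDW=>uxuuDDW=>uxuuYxDW=>uxuuSuxDW=>uxuuuDWuxDW=>uxuuuSDDWuxDW=>uxuuuuDDWuxDW=>uxuuuuuDWuxDW=>uxuuuuuuWuxDW=>uxuuuuuuuuuxDW=>uxuuuuuuuuuxuW=>uxuuuuuuuuuxuu

S => uDW   [S ::= u D W]
uDW => uSDDW   [D ::= S D D]
uSDDW => uxWDDW   [S ::= x W]
uxWDDW => uxuuDDW   [W ::= u u]
uxuuDDW => uxuuYxDW   [D ::= Y x]
uxuuYxDW => uxuuSuxDW   [Y ::= S u]
uxuuSuxDW => uxuuuDWuxDW   [S ::= u D W]
uxuuuDWuxDW => uxuuuSDDWuxDW   [D ::= S D D]
uxuuuSDDWuxDW => uxuuuuDDWuxDW   [S ::= u]
uxuuuuDDWuxDW => uxuuuuuDWuxDW   [D ::= u]
uxuuuuuDWuxDW => uxuuuuuuWuxDW   [D ::= u]
uxuuuuuuWuxDW => uxuuuuuuuuuxDW   [W ::= u u]
uxuuuuuuuuuxDW => uxuuuuuuuuuxuW   [D ::= u]
uxuuuuuuuuuxuW => uxuuuuuuuuuxuu   [W ::= u]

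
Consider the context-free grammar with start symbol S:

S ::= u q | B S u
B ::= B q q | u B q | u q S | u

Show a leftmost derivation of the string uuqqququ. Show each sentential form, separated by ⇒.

S ⇒ BSu   [S ::= B S u]
BSu ⇒ BqqSu   [B ::= B q q]
BqqSu ⇒ uBqqqSu   [B ::= u B q]
uBqqqSu ⇒ uuqqqSu   [B ::= u]
uuqqqSu ⇒ uuqqququ   [S ::= u q]

S ⇒ BSu ⇒ BqqSu ⇒ uBqqqSu ⇒ uuqqqSu ⇒ uuqqququ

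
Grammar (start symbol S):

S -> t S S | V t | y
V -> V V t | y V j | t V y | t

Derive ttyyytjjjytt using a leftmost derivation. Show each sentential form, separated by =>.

S => Vt   [S -> V t]
Vt => VVtt   [V -> V V t]
VVtt => tVtt   [V -> t]
tVtt => ttVytt   [V -> t V y]
ttVytt => ttyVjytt   [V -> y V j]
ttyVjytt => ttyyVjjytt   [V -> y V j]
ttyyVjjytt => ttyyyVjjjytt   [V -> y V j]
ttyyyVjjjytt => ttyyytjjjytt   [V -> t]

S=>Vt=>VVtt=>tVtt=>ttVytt=>ttyVjytt=>ttyyVjjytt=>ttyyyVjjjytt=>ttyyytjjjytt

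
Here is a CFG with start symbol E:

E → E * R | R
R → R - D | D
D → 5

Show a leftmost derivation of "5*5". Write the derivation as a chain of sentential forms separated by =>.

E => E*R   [E → E * R]
E*R => R*R   [E → R]
R*R => D*R   [R → D]
D*R => 5*R   [D → 5]
5*R => 5*D   [R → D]
5*D => 5*5   [D → 5]

E => E*R => R*R => D*R => 5*R => 5*D => 5*5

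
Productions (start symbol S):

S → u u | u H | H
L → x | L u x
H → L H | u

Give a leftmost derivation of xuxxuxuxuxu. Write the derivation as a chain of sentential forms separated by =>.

S => H   [S → H]
H => LH   [H → L H]
LH => LuxH   [L → L u x]
LuxH => xuxH   [L → x]
xuxH => xuxLH   [H → L H]
xuxLH => xuxLuxH   [L → L u x]
xuxLuxH => xuxLuxuxH   [L → L u x]
xuxLuxuxH => xuxLuxuxuxH   [L → L u x]
xuxLuxuxuxH => xuxxuxuxuxH   [L → x]
xuxxuxuxuxH => xuxxuxuxuxu   [H → u]

S=>H=>LH=>LuxH=>xuxH=>xuxLH=>xuxLuxH=>xuxLuxuxH=>xuxLuxuxuxH=>xuxxuxuxuxH=>xuxxuxuxuxu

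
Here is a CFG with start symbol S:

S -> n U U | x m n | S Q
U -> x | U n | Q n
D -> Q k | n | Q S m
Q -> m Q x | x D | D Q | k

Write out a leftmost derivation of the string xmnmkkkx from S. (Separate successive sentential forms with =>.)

S=>SQ=>xmnQ=>xmnmQx=>xmnmDQx=>xmnmQkQx=>xmnmkkQx=>xmnmkkkx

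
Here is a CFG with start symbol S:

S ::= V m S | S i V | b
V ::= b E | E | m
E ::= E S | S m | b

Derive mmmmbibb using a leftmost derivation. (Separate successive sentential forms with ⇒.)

S ⇒ SiV ⇒ VmSiV ⇒ mmSiV ⇒ mmVmSiV ⇒ mmmmSiV ⇒ mmmmbiV ⇒ mmmmbibE ⇒ mmmmbibb

S ⇒ SiV   [S ::= S i V]
SiV ⇒ VmSiV   [S ::= V m S]
VmSiV ⇒ mmSiV   [V ::= m]
mmSiV ⇒ mmVmSiV   [S ::= V m S]
mmVmSiV ⇒ mmmmSiV   [V ::= m]
mmmmSiV ⇒ mmmmbiV   [S ::= b]
mmmmbiV ⇒ mmmmbibE   [V ::= b E]
mmmmbibE ⇒ mmmmbibb   [E ::= b]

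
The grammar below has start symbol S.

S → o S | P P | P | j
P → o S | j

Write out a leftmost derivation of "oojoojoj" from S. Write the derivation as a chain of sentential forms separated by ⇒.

S ⇒ PP ⇒ oSP ⇒ ooSP ⇒ ooPPP ⇒ oojPP ⇒ oojoSP ⇒ oojooSP ⇒ oojooPP ⇒ oojoojP ⇒ oojoojoS ⇒ oojoojoj

S ⇒ PP   [S → P P]
PP ⇒ oSP   [P → o S]
oSP ⇒ ooSP   [S → o S]
ooSP ⇒ ooPPP   [S → P P]
ooPPP ⇒ oojPP   [P → j]
oojPP ⇒ oojoSP   [P → o S]
oojoSP ⇒ oojooSP   [S → o S]
oojooSP ⇒ oojooPP   [S → P]
oojooPP ⇒ oojoojP   [P → j]
oojoojP ⇒ oojoojoS   [P → o S]
oojoojoS ⇒ oojoojoj   [S → j]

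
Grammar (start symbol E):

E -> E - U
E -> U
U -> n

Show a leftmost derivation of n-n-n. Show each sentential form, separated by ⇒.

E ⇒ E-U   [E -> E - U]
E-U ⇒ E-U-U   [E -> E - U]
E-U-U ⇒ U-U-U   [E -> U]
U-U-U ⇒ n-U-U   [U -> n]
n-U-U ⇒ n-n-U   [U -> n]
n-n-U ⇒ n-n-n   [U -> n]

E⇒E-U⇒E-U-U⇒U-U-U⇒n-U-U⇒n-n-U⇒n-n-n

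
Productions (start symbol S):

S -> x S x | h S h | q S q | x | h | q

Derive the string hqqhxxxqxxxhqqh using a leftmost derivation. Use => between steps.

S => hSh   [S -> h S h]
hSh => hqSqh   [S -> q S q]
hqSqh => hqqSqqh   [S -> q S q]
hqqSqqh => hqqhShqqh   [S -> h S h]
hqqhShqqh => hqqhxSxhqqh   [S -> x S x]
hqqhxSxhqqh => hqqhxxSxxhqqh   [S -> x S x]
hqqhxxSxxhqqh => hqqhxxxSxxxhqqh   [S -> x S x]
hqqhxxxSxxxhqqh => hqqhxxxqxxxhqqh   [S -> q]

S => hSh => hqSqh => hqqSqqh => hqqhShqqh => hqqhxSxhqqh => hqqhxxSxxhqqh => hqqhxxxSxxxhqqh => hqqhxxxqxxxhqqh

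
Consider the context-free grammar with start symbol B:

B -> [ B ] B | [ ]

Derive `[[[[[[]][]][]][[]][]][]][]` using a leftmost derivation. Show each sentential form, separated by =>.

B => [B]B   [B -> [ B ] B]
[B]B => [[B]B]B   [B -> [ B ] B]
[[B]B]B => [[[B]B]B]B   [B -> [ B ] B]
[[[B]B]B]B => [[[[B]B]B]B]B   [B -> [ B ] B]
[[[[B]B]B]B]B => [[[[[B]B]B]B]B]B   [B -> [ B ] B]
[[[[[B]B]B]B]B]B => [[[[[[]]B]B]B]B]B   [B -> [ ]]
[[[[[[]]B]B]B]B]B => [[[[[[]][]]B]B]B]B   [B -> [ ]]
[[[[[[]][]]B]B]B]B => [[[[[[]][]][]]B]B]B   [B -> [ ]]
[[[[[[]][]][]]B]B]B => [[[[[[]][]][]][B]B]B]B   [B -> [ B ] B]
[[[[[[]][]][]][B]B]B]B => [[[[[[]][]][]][[]]B]B]B   [B -> [ ]]
[[[[[[]][]][]][[]]B]B]B => [[[[[[]][]][]][[]][]]B]B   [B -> [ ]]
[[[[[[]][]][]][[]][]]B]B => [[[[[[]][]][]][[]][]][]]B   [B -> [ ]]
[[[[[[]][]][]][[]][]][]]B => [[[[[[]][]][]][[]][]][]][]   [B -> [ ]]

B => [B]B => [[B]B]B => [[[B]B]B]B => [[[[B]B]B]B]B => [[[[[B]B]B]B]B]B => [[[[[[]]B]B]B]B]B => [[[[[[]][]]B]B]B]B => [[[[[[]][]][]]B]B]B => [[[[[[]][]][]][B]B]B]B => [[[[[[]][]][]][[]]B]B]B => [[[[[[]][]][]][[]][]]B]B => [[[[[[]][]][]][[]][]][]]B => [[[[[[]][]][]][[]][]][]][]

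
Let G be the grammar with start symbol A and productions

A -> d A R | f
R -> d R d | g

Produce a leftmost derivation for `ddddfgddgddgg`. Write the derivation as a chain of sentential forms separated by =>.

A => dAR   [A -> d A R]
dAR => ddARR   [A -> d A R]
ddARR => dddARRR   [A -> d A R]
dddARRR => ddddARRRR   [A -> d A R]
ddddARRRR => ddddfRRRR   [A -> f]
ddddfRRRR => ddddfgRRR   [R -> g]
ddddfgRRR => ddddfgdRdRR   [R -> d R d]
ddddfgdRdRR => ddddfgddRddRR   [R -> d R d]
ddddfgddRddRR => ddddfgddgddRR   [R -> g]
ddddfgddgddRR => ddddfgddgddgR   [R -> g]
ddddfgddgddgR => ddddfgddgddgg   [R -> g]

A => dAR => ddARR => dddARRR => ddddARRRR => ddddfRRRR => ddddfgRRR => ddddfgdRdRR => ddddfgddRddRR => ddddfgddgddRR => ddddfgddgddgR => ddddfgddgddgg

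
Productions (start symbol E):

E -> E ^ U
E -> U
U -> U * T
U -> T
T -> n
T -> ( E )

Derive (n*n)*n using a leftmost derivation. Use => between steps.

E => U   [E -> U]
U => U*T   [U -> U * T]
U*T => T*T   [U -> T]
T*T => (E)*T   [T -> ( E )]
(E)*T => (U)*T   [E -> U]
(U)*T => (U*T)*T   [U -> U * T]
(U*T)*T => (T*T)*T   [U -> T]
(T*T)*T => (n*T)*T   [T -> n]
(n*T)*T => (n*n)*T   [T -> n]
(n*n)*T => (n*n)*n   [T -> n]

E=>U=>U*T=>T*T=>(E)*T=>(U)*T=>(U*T)*T=>(T*T)*T=>(n*T)*T=>(n*n)*T=>(n*n)*n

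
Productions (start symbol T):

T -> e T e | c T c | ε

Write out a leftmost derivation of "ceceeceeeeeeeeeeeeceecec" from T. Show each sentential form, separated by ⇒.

T ⇒ cTc   [T -> c T c]
cTc ⇒ ceTec   [T -> e T e]
ceTec ⇒ cecTcec   [T -> c T c]
cecTcec ⇒ ceceTecec   [T -> e T e]
ceceTecec ⇒ ceceeTeecec   [T -> e T e]
ceceeTeecec ⇒ ceceecTceecec   [T -> c T c]
ceceecTceecec ⇒ ceceeceTeceecec   [T -> e T e]
ceceeceTeceecec ⇒ ceceeceeTeeceecec   [T -> e T e]
ceceeceeTeeceecec ⇒ ceceeceeeTeeeceecec   [T -> e T e]
ceceeceeeTeeeceecec ⇒ ceceeceeeeTeeeeceecec   [T -> e T e]
ceceeceeeeTeeeeceecec ⇒ ceceeceeeeeTeeeeeceecec   [T -> e T e]
ceceeceeeeeTeeeeeceecec ⇒ ceceeceeeeeeTeeeeeeceecec   [T -> e T e]
ceceeceeeeeeTeeeeeeceecec ⇒ ceceeceeeeeeeeeeeeceecec   [T -> ε]

T ⇒ cTc ⇒ ceTec ⇒ cecTcec ⇒ ceceTecec ⇒ ceceeTeecec ⇒ ceceecTceecec ⇒ ceceeceTeceecec ⇒ ceceeceeTeeceecec ⇒ ceceeceeeTeeeceecec ⇒ ceceeceeeeTeeeeceecec ⇒ ceceeceeeeeTeeeeeceecec ⇒ ceceeceeeeeeTeeeeeeceecec ⇒ ceceeceeeeeeeeeeeeceecec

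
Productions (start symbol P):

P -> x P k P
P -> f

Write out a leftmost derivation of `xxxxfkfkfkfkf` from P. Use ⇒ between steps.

P⇒xPkP⇒xxPkPkP⇒xxxPkPkPkP⇒xxxxPkPkPkPkP⇒xxxxfkPkPkPkP⇒xxxxfkfkPkPkP⇒xxxxfkfkfkPkP⇒xxxxfkfkfkfkP⇒xxxxfkfkfkfkf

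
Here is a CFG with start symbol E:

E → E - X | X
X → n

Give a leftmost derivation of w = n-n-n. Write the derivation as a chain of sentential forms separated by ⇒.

E ⇒ E-X ⇒ E-X-X ⇒ X-X-X ⇒ n-X-X ⇒ n-n-X ⇒ n-n-n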